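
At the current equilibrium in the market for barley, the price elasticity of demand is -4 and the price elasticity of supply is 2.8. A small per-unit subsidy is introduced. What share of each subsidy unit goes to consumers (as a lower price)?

For a small subsidy around the equilibrium, the benefit split depends on the relative slopes, which at a point are proportional to the elasticities.
Buyer share = εs/(εs + |εd|) = 2.8/(2.8 + 4) = 7/17; seller share = |εd|/(εs + |εd|) = 10/17.

Consumer share = 7/17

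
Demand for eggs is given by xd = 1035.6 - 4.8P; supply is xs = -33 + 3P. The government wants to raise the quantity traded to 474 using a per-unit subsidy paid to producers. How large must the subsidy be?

Required subsidy s = 52 per unit

At x = 474, invert demand for the buyer price: Pb = (1035.6 − 474)/4.8 = 117; invert supply for the seller price: Ps = (474 − (-33))/3 = 169.
The subsidy must fill the gap: s = Ps − Pb = 169 − 117 = 52.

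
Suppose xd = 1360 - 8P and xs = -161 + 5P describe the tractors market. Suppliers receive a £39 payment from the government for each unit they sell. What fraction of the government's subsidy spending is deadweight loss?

DWL / government spending = 15/136

Pre-subsidy: 1360 - 8P = -161 + 5P gives P* = 117, x* = 424.
With the subsidy, sellers receive Ps = Pb + 39 for each unit, where Pb is the price buyers pay.
Supply in terms of Pb becomes xs = -161 + 5(Pb + 39) = 34 + 5Pb. Setting this equal to demand: 1360 - 8Pb = 34 + 5Pb, so Pb = 102.
Sellers receive Ps = 102 + 39 = 141; x' = 1360 − 8·102 = 544.
ΔCS = ½(424 + 544)(117 − 102) = 7260; ΔPS = ½(424 + 544)(141 − 117) = 11616.
Government spending = 39 × 544 = 21216.
DWL = ½ × 39 × (544 − 424) = 2340; fraction = 2340 / 21216 = 15/136.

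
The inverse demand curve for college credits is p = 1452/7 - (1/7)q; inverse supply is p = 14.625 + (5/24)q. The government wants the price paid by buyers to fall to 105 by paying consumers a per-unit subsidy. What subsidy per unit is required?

At a buyer price of 105, quantity demanded is 1452 − 7·105 = 717.
Sellers supply 717 only when they receive ps = 14.625 + (5/24)·717 = 164.
s = ps − pb = 164 − 105 = 59.

Required subsidy s = 59 per unit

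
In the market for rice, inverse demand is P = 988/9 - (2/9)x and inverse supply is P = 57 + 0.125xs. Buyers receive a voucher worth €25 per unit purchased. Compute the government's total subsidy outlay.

Pre-subsidy: 988/9 - (2/9)x = 57 + 0.125x gives x* = 152 and P* = 76.
With the rebate, buyers effectively pay Pb = Ps − 25, where Ps is the price sellers receive.
On the curves, Pb = 988/9 - (2/9)x and Ps = 57 + 0.125x; the wedge Ps − Pb = 25 gives 57 + 0.125x − (988/9 - (2/9)x) = 25, so x' = 224.
Then Pb = 988/9 − (2/9)·224 = 60 and Ps = 57 + 0.125·224 = 85.
Government outlay = subsidy × quantity = 25 × 224 = 5600.

Government cost = €5600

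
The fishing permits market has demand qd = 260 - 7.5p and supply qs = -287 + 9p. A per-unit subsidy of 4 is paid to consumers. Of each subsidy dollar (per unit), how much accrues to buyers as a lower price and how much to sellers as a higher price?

Buyers gain 24/11 per unit; sellers gain 20/11 per unit

Pre-subsidy: 260 - 7.5p = -287 + 9p gives p* = 1094/33, q* = 125/11.
With the rebate, buyers effectively pay pb = ps − 4, where ps is the price sellers receive.
Demand in terms of ps becomes qd = 260 − 7.5(ps − 4) = 290 - 7.5ps. Setting this equal to supply: 290 - 7.5ps = -287 + 9ps, so ps = 1154/33.
Buyers pay pb = 1154/33 − 4 = 1022/33; q' = -287 + 9·(1154/33) = 305/11.
Buyers' price falls by p* − pb = 1094/33 − 1022/33 = 24/11; sellers' price rises by ps − p* = 1154/33 − 1094/33 = 20/11.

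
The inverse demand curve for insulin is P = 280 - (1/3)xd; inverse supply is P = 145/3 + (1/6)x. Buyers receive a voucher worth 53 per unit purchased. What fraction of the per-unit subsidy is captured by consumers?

Pre-subsidy: 280 - (1/3)x = 145/3 + (1/6)x gives x* = 1390/3 and P* = 1130/9.
With the rebate, buyers effectively pay Pb = Ps − 53, where Ps is the price sellers receive.
On the curves, Pb = 280 - (1/3)x and Ps = 145/3 + (1/6)x; the wedge Ps − Pb = 53 gives 145/3 + (1/6)x − (280 - (1/3)x) = 53, so x' = 1708/3.
Then Pb = 280 − (1/3)·(1708/3) = 812/9 and Ps = 145/3 + (1/6)·(1708/3) = 1289/9.
Buyers' price falls by P* − Pb = 1130/9 − 812/9 = 106/3; sellers' price rises by Ps − P* = 1289/9 − 1130/9 = 53/3.
So consumers capture (106/3)/53 = 2/3 of each unit of subsidy.

Consumer share = 2/3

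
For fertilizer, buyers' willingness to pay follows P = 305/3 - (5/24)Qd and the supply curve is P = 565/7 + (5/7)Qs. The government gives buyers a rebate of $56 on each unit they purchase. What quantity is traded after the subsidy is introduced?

Pre-subsidy: 305/3 - (5/24)Q = 565/7 + (5/7)Q gives Q* = 704/31 and P* = 3005/31.
With the rebate, buyers effectively pay Pb = Ps − 56, where Ps is the price sellers receive.
On the curves, Pb = 305/3 - (5/24)Q and Ps = 565/7 + (5/7)Q; the wedge Ps − Pb = 56 gives 565/7 + (5/7)Q − (305/3 - (5/24)Q) = 56, so Q' = 12928/155.
Then Pb = 305/3 − (5/24)·(12928/155) = 2613/31 and Ps = 565/7 + (5/7)·(12928/155) = 4349/31.

Q' = 12928/155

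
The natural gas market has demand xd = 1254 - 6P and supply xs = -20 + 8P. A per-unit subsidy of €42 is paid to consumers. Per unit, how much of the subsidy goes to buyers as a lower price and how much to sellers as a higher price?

Buyers gain €24 per unit; sellers gain €18 per unit

Pre-subsidy: 1254 - 6P = -20 + 8P gives P* = 91, x* = 708.
With the rebate, buyers effectively pay Pb = Ps − 42, where Ps is the price sellers receive.
Demand in terms of Ps becomes xd = 1254 − 6(Ps − 42) = 1506 - 6Ps. Setting this equal to supply: 1506 - 6Ps = -20 + 8Ps, so Ps = 109.
Buyers pay Pb = 109 − 42 = 67; x' = -20 + 8·109 = 852.
Buyers' price falls by P* − Pb = 91 − 67 = 24; sellers' price rises by Ps − P* = 109 − 91 = 18.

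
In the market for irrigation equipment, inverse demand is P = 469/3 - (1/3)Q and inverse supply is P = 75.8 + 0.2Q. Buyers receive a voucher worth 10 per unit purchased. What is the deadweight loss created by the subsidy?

Pre-subsidy: 469/3 - (1/3)Q = 75.8 + 0.2Q gives Q* = 151 and P* = 106.
With the rebate, buyers effectively pay Pb = Ps − 10, where Ps is the price sellers receive.
On the curves, Pb = 469/3 - (1/3)Q and Ps = 75.8 + 0.2Q; the wedge Ps − Pb = 10 gives 75.8 + 0.2Q − (469/3 - (1/3)Q) = 10, so Q' = 169.75.
Then Pb = 469/3 − (1/3)·169.75 = 99.75 and Ps = 75.8 + 0.2·169.75 = 109.75.
The subsidy expands output by 169.75 − 151 = 18.75 past the efficient level; on those units the gap between marginal cost and willingness to pay runs from 0 up to 10.
DWL = ½ × 10 × 18.75 = 93.75.

Deadweight loss = 93.75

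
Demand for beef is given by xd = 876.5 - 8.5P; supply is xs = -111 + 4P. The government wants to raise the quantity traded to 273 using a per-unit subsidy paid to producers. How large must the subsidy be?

Required subsidy s = 25 per unit

At x = 273, invert demand for the buyer price: Pb = (876.5 − 273)/8.5 = 71; invert supply for the seller price: Ps = (273 − (-111))/4 = 96.
The subsidy must fill the gap: s = Ps − Pb = 96 − 71 = 25.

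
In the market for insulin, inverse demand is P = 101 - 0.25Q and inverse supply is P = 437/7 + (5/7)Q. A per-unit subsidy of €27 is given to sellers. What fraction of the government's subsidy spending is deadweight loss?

DWL / government spending = 7/34

Pre-subsidy: 101 - 0.25Q = 437/7 + (5/7)Q gives Q* = 40 and P* = 91.
With the subsidy, sellers receive Ps = Pb + 27 for each unit, where Pb is the price buyers pay.
On the curves, Pb = 101 - 0.25Q and Ps = 437/7 + (5/7)Q; the wedge Ps − Pb = 27 gives 437/7 + (5/7)Q − (101 - 0.25Q) = 27, so Q' = 68.
Then Pb = 101 − 0.25·68 = 84 and Ps = 437/7 + (5/7)·68 = 111.
ΔCS = ½(40 + 68)(91 − 84) = 378; ΔPS = ½(40 + 68)(111 − 91) = 1080.
Government spending = 27 × 68 = 1836.
DWL = ½ × 27 × (68 − 40) = 378; fraction = 378 / 1836 = 7/34.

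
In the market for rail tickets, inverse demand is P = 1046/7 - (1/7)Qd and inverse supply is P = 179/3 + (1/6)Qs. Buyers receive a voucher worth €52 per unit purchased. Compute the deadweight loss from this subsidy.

Pre-subsidy: 1046/7 - (1/7)Q = 179/3 + (1/6)Q gives Q* = 290 and P* = 108.
With the rebate, buyers effectively pay Pb = Ps − 52, where Ps is the price sellers receive.
On the curves, Pb = 1046/7 - (1/7)Q and Ps = 179/3 + (1/6)Q; the wedge Ps − Pb = 52 gives 179/3 + (1/6)Q − (1046/7 - (1/7)Q) = 52, so Q' = 458.
Then Pb = 1046/7 − (1/7)·458 = 84 and Ps = 179/3 + (1/6)·458 = 136.
The subsidy expands output by 458 − 290 = 168 past the efficient level; on those units the gap between marginal cost and willingness to pay runs from 0 up to 52.
DWL = ½ × 52 × 168 = 4368.

Deadweight loss = €4368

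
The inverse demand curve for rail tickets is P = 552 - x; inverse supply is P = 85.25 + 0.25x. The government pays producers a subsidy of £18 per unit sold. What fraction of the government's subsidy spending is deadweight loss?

DWL / government spending = 36/1939

Pre-subsidy: 552 - x = 85.25 + 0.25x gives x* = 373.4 and P* = 178.6.
With the subsidy, sellers receive Ps = Pb + 18 for each unit, where Pb is the price buyers pay.
On the curves, Pb = 552 - x and Ps = 85.25 + 0.25x; the wedge Ps − Pb = 18 gives 85.25 + 0.25x − (552 - x) = 18, so x' = 387.8.
Then Pb = 552 − 1·387.8 = 164.2 and Ps = 85.25 + 0.25·387.8 = 182.2.
ΔCS = ½(373.4 + 387.8)(178.6 − 164.2) = 5480.64; ΔPS = ½(373.4 + 387.8)(182.2 − 178.6) = 1370.16.
Government spending = 18 × 387.8 = 6980.4.
DWL = ½ × 18 × (387.8 − 373.4) = 129.6; fraction = 129.6 / 6980.4 = 36/1939.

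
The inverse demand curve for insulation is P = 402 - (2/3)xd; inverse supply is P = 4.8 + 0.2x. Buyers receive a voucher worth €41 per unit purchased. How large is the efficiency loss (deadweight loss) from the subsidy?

Deadweight loss = 25215/26

Pre-subsidy: 402 - (2/3)x = 4.8 + 0.2x gives x* = 5958/13 and P* = 1254/13.
With the rebate, buyers effectively pay Pb = Ps − 41, where Ps is the price sellers receive.
On the curves, Pb = 402 - (2/3)x and Ps = 4.8 + 0.2x; the wedge Ps − Pb = 41 gives 4.8 + 0.2x − (402 - (2/3)x) = 41, so x' = 6573/13.
Then Pb = 402 − (2/3)·(6573/13) = 844/13 and Ps = 4.8 + 0.2·(6573/13) = 1377/13.
The subsidy expands output by 6573/13 − 5958/13 = 615/13 past the efficient level; on those units the gap between marginal cost and willingness to pay runs from 0 up to 41.
DWL = ½ × 41 × 615/13 = 25215/26.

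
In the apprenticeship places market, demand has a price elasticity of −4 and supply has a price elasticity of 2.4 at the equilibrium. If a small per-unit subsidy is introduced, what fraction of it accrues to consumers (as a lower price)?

Consumer share = 0.375

For a small subsidy around the equilibrium, the benefit split depends on the relative slopes, which at a point are proportional to the elasticities.
Buyer share = εs/(εs + |εd|) = 2.4/(2.4 + 4) = 0.375; seller share = |εd|/(εs + |εd|) = 0.625.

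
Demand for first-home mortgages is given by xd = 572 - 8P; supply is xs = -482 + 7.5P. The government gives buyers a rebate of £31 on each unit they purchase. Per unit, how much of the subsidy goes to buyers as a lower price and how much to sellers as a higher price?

Pre-subsidy: 572 - 8P = -482 + 7.5P gives P* = 68, x* = 28.
With the rebate, buyers effectively pay Pb = Ps − 31, where Ps is the price sellers receive.
Demand in terms of Ps becomes xd = 572 − 8(Ps − 31) = 820 - 8Ps. Setting this equal to supply: 820 - 8Ps = -482 + 7.5Ps, so Ps = 84.
Buyers pay Pb = 84 − 31 = 53; x' = -482 + 7.5·84 = 148.
Buyers' price falls by P* − Pb = 68 − 53 = 15; sellers' price rises by Ps − P* = 84 − 68 = 16.

Buyers gain £15 per unit; sellers gain £16 per unit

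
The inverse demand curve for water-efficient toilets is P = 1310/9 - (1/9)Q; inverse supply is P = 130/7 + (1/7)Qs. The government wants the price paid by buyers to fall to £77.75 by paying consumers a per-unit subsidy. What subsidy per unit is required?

Required subsidy s = £28 per unit

At a buyer price of 77.75, quantity demanded is 1310 − 9·77.75 = 610.25.
Sellers supply 610.25 only when they receive Ps = 130/7 + (1/7)·610.25 = 105.75.
s = Ps − Pb = 105.75 − 77.75 = 28.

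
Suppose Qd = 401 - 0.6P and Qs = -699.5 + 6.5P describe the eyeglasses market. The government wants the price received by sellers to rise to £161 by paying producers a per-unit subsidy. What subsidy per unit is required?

At a seller price of 161, quantity supplied is -699.5 + 6.5·161 = 347.
Buyers absorb 347 only when they pay Pb with 401 − 0.6·Pb = 347, i.e. Pb = 90.
s = Ps − Pb = 161 − 90 = 71.

Required subsidy s = £71 per unit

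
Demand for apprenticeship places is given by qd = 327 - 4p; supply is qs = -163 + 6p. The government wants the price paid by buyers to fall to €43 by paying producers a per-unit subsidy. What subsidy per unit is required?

At a buyer price of 43, quantity demanded is 327 − 4·43 = 155.
Sellers supply 155 only when they receive ps with -163 + 6·ps = 155, i.e. ps = 53.
s = ps − pb = 53 − 43 = 10.

Required subsidy s = €10 per unit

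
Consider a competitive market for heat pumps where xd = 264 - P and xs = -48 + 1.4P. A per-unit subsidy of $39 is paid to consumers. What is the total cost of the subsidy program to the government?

Pre-subsidy: 264 - P = -48 + 1.4P gives P* = 130, x* = 134.
With the rebate, buyers effectively pay Pb = Ps − 39, where Ps is the price sellers receive.
Demand in terms of Ps becomes xd = 264 − 1(Ps − 39) = 303 - Ps. Setting this equal to supply: 303 - Ps = -48 + 1.4Ps, so Ps = 146.25.
Buyers pay Pb = 146.25 − 39 = 107.25; x' = -48 + 1.4·146.25 = 156.75.
Government outlay = subsidy × quantity = 39 × 156.75 = 6113.25.

Government cost = $6113.25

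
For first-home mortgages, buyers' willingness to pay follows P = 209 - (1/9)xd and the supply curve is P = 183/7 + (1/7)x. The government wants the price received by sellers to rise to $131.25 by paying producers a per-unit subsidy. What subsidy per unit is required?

At a seller price of 131.25, quantity supplied is -183 + 7·131.25 = 735.75.
Buyers absorb 735.75 only when they pay Pb = 209 − (1/9)·735.75 = 127.25.
s = Ps − Pb = 131.25 − 127.25 = 4.

Required subsidy s = $4 per unit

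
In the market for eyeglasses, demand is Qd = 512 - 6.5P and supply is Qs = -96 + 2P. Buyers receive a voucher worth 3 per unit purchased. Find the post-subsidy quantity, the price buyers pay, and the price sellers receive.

Pre-subsidy: 512 - 6.5P = -96 + 2P gives P* = 1216/17, Q* = 800/17.
With the rebate, buyers effectively pay Pb = Ps − 3, where Ps is the price sellers receive.
Demand in terms of Ps becomes Qd = 512 − 6.5(Ps − 3) = 531.5 - 6.5Ps. Setting this equal to supply: 531.5 - 6.5Ps = -96 + 2Ps, so Ps = 1255/17.
Buyers pay Pb = 1255/17 − 3 = 1204/17; Q' = -96 + 2·(1255/17) = 878/17.

Q' = 878/17; buyers pay 1204/17; sellers receive 1255/17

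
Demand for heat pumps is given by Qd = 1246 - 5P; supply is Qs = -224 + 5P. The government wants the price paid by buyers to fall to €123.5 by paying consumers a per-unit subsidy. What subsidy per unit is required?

At a buyer price of 123.5, quantity demanded is 1246 − 5·123.5 = 628.5.
Sellers supply 628.5 only when they receive Ps with -224 + 5·Ps = 628.5, i.e. Ps = 170.5.
s = Ps − Pb = 170.5 − 123.5 = 47.

Required subsidy s = €47 per unit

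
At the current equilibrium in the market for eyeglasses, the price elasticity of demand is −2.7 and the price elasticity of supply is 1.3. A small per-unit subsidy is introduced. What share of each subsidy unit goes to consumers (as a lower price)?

For a small subsidy around the equilibrium, the benefit split depends on the relative slopes, which at a point are proportional to the elasticities.
Buyer share = εs/(εs + |εd|) = 1.3/(1.3 + 2.7) = 0.325; seller share = |εd|/(εs + |εd|) = 0.675.

Consumer share = 0.325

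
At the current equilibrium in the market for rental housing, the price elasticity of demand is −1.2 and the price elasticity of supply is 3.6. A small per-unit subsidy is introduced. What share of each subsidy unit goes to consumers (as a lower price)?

For a small subsidy around the equilibrium, the benefit split depends on the relative slopes, which at a point are proportional to the elasticities.
Buyer share = εs/(εs + |εd|) = 3.6/(3.6 + 1.2) = 0.75; seller share = |εd|/(εs + |εd|) = 0.25.

Consumer share = 0.75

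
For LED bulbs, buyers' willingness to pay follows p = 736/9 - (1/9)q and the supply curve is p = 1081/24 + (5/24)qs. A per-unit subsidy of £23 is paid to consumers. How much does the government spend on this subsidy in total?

Pre-subsidy: 736/9 - (1/9)q = 1081/24 + (5/24)q gives q* = 115 and p* = 69.
With the rebate, buyers effectively pay pb = ps − 23, where ps is the price sellers receive.
On the curves, pb = 736/9 - (1/9)q and ps = 1081/24 + (5/24)q; the wedge ps − pb = 23 gives 1081/24 + (5/24)q − (736/9 - (1/9)q) = 23, so q' = 187.
Then pb = 736/9 − (1/9)·187 = 61 and ps = 1081/24 + (5/24)·187 = 84.
Government outlay = subsidy × quantity = 23 × 187 = 4301.

Government cost = £4301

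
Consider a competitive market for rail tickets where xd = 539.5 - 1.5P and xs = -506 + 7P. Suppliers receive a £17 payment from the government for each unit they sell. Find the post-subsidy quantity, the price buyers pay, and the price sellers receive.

x' = 376; buyers pay £109; sellers receive £126

Pre-subsidy: 539.5 - 1.5P = -506 + 7P gives P* = 123, x* = 355.
With the subsidy, sellers receive Ps = Pb + 17 for each unit, where Pb is the price buyers pay.
Supply in terms of Pb becomes xs = -506 + 7(Pb + 17) = -387 + 7Pb. Setting this equal to demand: 539.5 - 1.5Pb = -387 + 7Pb, so Pb = 109.
Sellers receive Ps = 109 + 17 = 126; x' = 539.5 − 1.5·109 = 376.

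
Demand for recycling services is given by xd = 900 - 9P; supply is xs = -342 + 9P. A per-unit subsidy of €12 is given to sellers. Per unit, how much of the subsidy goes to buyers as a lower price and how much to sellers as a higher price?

Buyers gain €6 per unit; sellers gain €6 per unit

Pre-subsidy: 900 - 9P = -342 + 9P gives P* = 69, x* = 279.
With the subsidy, sellers receive Ps = Pb + 12 for each unit, where Pb is the price buyers pay.
Supply in terms of Pb becomes xs = -342 + 9(Pb + 12) = -234 + 9Pb. Setting this equal to demand: 900 - 9Pb = -234 + 9Pb, so Pb = 63.
Sellers receive Ps = 63 + 12 = 75; x' = 900 − 9·63 = 333.
Buyers' price falls by P* − Pb = 69 − 63 = 6; sellers' price rises by Ps − P* = 75 − 69 = 6.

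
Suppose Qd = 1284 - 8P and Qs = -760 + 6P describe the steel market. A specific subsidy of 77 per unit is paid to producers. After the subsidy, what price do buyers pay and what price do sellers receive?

Buyers pay 113; sellers receive 190

Pre-subsidy: 1284 - 8P = -760 + 6P gives P* = 146, Q* = 116.
With the subsidy, sellers receive Ps = Pb + 77 for each unit, where Pb is the price buyers pay.
Supply in terms of Pb becomes Qs = -760 + 6(Pb + 77) = -298 + 6Pb. Setting this equal to demand: 1284 - 8Pb = -298 + 6Pb, so Pb = 113.
Sellers receive Ps = 113 + 77 = 190; Q' = 1284 − 8·113 = 380.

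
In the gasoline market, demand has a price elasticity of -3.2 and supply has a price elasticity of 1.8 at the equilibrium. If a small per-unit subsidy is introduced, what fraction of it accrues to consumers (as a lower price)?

For a small subsidy around the equilibrium, the benefit split depends on the relative slopes, which at a point are proportional to the elasticities.
Buyer share = εs/(εs + |εd|) = 1.8/(1.8 + 3.2) = 0.36; seller share = |εd|/(εs + |εd|) = 0.64.

Consumer share = 0.36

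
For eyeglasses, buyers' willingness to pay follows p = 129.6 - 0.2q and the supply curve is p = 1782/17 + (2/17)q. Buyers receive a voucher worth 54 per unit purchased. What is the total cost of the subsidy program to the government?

Pre-subsidy: 129.6 - 0.2q = 1782/17 + (2/17)q gives q* = 78 and p* = 114.
With the rebate, buyers effectively pay pb = ps − 54, where ps is the price sellers receive.
On the curves, pb = 129.6 - 0.2q and ps = 1782/17 + (2/17)q; the wedge ps − pb = 54 gives 1782/17 + (2/17)q − (129.6 - 0.2q) = 54, so q' = 248.
Then pb = 129.6 − 0.2·248 = 80 and ps = 1782/17 + (2/17)·248 = 134.
Government outlay = subsidy × quantity = 54 × 248 = 13392.

Government cost = 13392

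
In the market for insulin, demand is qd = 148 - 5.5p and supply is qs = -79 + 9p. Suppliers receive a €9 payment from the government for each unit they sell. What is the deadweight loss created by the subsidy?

Deadweight loss = 8019/58

Pre-subsidy: 148 - 5.5p = -79 + 9p gives p* = 454/29, q* = 1795/29.
With the subsidy, sellers receive ps = pb + 9 for each unit, where pb is the price buyers pay.
Supply in terms of pb becomes qs = -79 + 9(pb + 9) = 2 + 9pb. Setting this equal to demand: 148 - 5.5pb = 2 + 9pb, so pb = 292/29.
Sellers receive ps = 292/29 + 9 = 553/29; q' = 148 − 5.5·(292/29) = 2686/29.
The subsidy expands output by 2686/29 − 1795/29 = 891/29 past the efficient level; on those units the gap between marginal cost and willingness to pay runs from 0 up to 9.
DWL = ½ × 9 × 891/29 = 8019/58.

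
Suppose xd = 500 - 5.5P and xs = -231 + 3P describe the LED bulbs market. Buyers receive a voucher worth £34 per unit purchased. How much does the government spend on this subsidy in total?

Pre-subsidy: 500 - 5.5P = -231 + 3P gives P* = 86, x* = 27.
With the rebate, buyers effectively pay Pb = Ps − 34, where Ps is the price sellers receive.
Demand in terms of Ps becomes xd = 500 − 5.5(Ps − 34) = 687 - 5.5Ps. Setting this equal to supply: 687 - 5.5Ps = -231 + 3Ps, so Ps = 108.
Buyers pay Pb = 108 − 34 = 74; x' = -231 + 3·108 = 93.
Government outlay = subsidy × quantity = 34 × 93 = 3162.

Government cost = £3162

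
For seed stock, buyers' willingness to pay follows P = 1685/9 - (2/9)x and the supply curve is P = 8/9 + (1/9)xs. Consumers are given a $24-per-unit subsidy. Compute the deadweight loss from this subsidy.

Pre-subsidy: 1685/9 - (2/9)x = 8/9 + (1/9)x gives x* = 559 and P* = 63.
With the rebate, buyers effectively pay Pb = Ps − 24, where Ps is the price sellers receive.
On the curves, Pb = 1685/9 - (2/9)x and Ps = 8/9 + (1/9)x; the wedge Ps − Pb = 24 gives 8/9 + (1/9)x − (1685/9 - (2/9)x) = 24, so x' = 631.
Then Pb = 1685/9 − (2/9)·631 = 47 and Ps = 8/9 + (1/9)·631 = 71.
The subsidy expands output by 631 − 559 = 72 past the efficient level; on those units the gap between marginal cost and willingness to pay runs from 0 up to 24.
DWL = ½ × 24 × 72 = 864.

Deadweight loss = $864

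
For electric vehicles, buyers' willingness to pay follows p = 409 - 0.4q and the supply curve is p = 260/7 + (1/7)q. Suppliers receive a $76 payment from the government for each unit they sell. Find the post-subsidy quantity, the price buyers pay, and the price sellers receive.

q' = 825; buyers pay $79; sellers receive $155

Pre-subsidy: 409 - 0.4q = 260/7 + (1/7)q gives q* = 685 and p* = 135.
With the subsidy, sellers receive ps = pb + 76 for each unit, where pb is the price buyers pay.
On the curves, pb = 409 - 0.4q and ps = 260/7 + (1/7)q; the wedge ps − pb = 76 gives 260/7 + (1/7)q − (409 - 0.4q) = 76, so q' = 825.
Then pb = 409 − 0.4·825 = 79 and ps = 260/7 + (1/7)·825 = 155.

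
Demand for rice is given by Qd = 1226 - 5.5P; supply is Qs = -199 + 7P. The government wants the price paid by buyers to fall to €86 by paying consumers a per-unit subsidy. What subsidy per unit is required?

Required subsidy s = €50 per unit

At a buyer price of 86, quantity demanded is 1226 − 5.5·86 = 753.
Sellers supply 753 only when they receive Ps with -199 + 7·Ps = 753, i.e. Ps = 136.
s = Ps − Pb = 136 − 86 = 50.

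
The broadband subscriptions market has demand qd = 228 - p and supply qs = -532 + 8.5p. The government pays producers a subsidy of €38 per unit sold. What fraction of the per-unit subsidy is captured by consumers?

Pre-subsidy: 228 - p = -532 + 8.5p gives p* = 80, q* = 148.
With the subsidy, sellers receive ps = pb + 38 for each unit, where pb is the price buyers pay.
Supply in terms of pb becomes qs = -532 + 8.5(pb + 38) = -209 + 8.5pb. Setting this equal to demand: 228 - pb = -209 + 8.5pb, so pb = 46.
Sellers receive ps = 46 + 38 = 84; q' = 228 − 1·46 = 182.
Buyers' price falls by p* − pb = 80 − 46 = 34; sellers' price rises by ps − p* = 84 − 80 = 4.
So consumers capture 34/38 = 17/19 of each unit of subsidy.

Consumer share = 17/19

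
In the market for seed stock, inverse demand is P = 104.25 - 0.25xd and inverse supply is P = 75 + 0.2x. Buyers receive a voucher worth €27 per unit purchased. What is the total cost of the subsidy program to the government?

Government cost = €3375

Pre-subsidy: 104.25 - 0.25x = 75 + 0.2x gives x* = 65 and P* = 88.
With the rebate, buyers effectively pay Pb = Ps − 27, where Ps is the price sellers receive.
On the curves, Pb = 104.25 - 0.25x and Ps = 75 + 0.2x; the wedge Ps − Pb = 27 gives 75 + 0.2x − (104.25 - 0.25x) = 27, so x' = 125.
Then Pb = 104.25 − 0.25·125 = 73 and Ps = 75 + 0.2·125 = 100.
Government outlay = subsidy × quantity = 27 × 125 = 3375.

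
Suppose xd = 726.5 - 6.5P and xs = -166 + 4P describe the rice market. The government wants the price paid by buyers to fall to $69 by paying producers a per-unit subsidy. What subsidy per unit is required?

At a buyer price of 69, quantity demanded is 726.5 − 6.5·69 = 278.
Sellers supply 278 only when they receive Ps with -166 + 4·Ps = 278, i.e. Ps = 111.
s = Ps − Pb = 111 − 69 = 42.

Required subsidy s = $42 per unit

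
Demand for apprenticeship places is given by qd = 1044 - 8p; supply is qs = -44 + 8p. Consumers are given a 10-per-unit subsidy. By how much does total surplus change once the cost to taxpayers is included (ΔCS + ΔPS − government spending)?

Pre-subsidy: 1044 - 8p = -44 + 8p gives p* = 68, q* = 500.
With the rebate, buyers effectively pay pb = ps − 10, where ps is the price sellers receive.
Demand in terms of ps becomes qd = 1044 − 8(ps − 10) = 1124 - 8ps. Setting this equal to supply: 1124 - 8ps = -44 + 8ps, so ps = 73.
Buyers pay pb = 73 − 10 = 63; q' = -44 + 8·73 = 540.
ΔCS = ½(500 + 540)(68 − 63) = 2600; ΔPS = ½(500 + 540)(73 − 68) = 2600.
Government spending = 10 × 540 = 5400.
Net change = 2600 + 2600 − 5400 = -200. The loss equals the DWL triangle ½·10·40.

Net change in total surplus = -200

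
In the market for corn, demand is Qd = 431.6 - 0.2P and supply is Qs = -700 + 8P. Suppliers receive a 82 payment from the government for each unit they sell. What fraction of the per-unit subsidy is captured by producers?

Producer share = 1/41

Pre-subsidy: 431.6 - 0.2P = -700 + 8P gives P* = 138, Q* = 404.
With the subsidy, sellers receive Ps = Pb + 82 for each unit, where Pb is the price buyers pay.
Supply in terms of Pb becomes Qs = -700 + 8(Pb + 82) = -44 + 8Pb. Setting this equal to demand: 431.6 - 0.2Pb = -44 + 8Pb, so Pb = 58.
Sellers receive Ps = 58 + 82 = 140; Q' = 431.6 − 0.2·58 = 420.
Buyers' price falls by P* − Pb = 138 − 58 = 80; sellers' price rises by Ps − P* = 140 − 138 = 2.
So producers capture 2/82 = 1/41 of each unit of subsidy.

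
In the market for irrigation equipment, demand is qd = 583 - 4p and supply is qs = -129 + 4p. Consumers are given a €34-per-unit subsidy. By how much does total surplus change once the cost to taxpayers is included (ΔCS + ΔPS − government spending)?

Pre-subsidy: 583 - 4p = -129 + 4p gives p* = 89, q* = 227.
With the rebate, buyers effectively pay pb = ps − 34, where ps is the price sellers receive.
Demand in terms of ps becomes qd = 583 − 4(ps − 34) = 719 - 4ps. Setting this equal to supply: 719 - 4ps = -129 + 4ps, so ps = 106.
Buyers pay pb = 106 − 34 = 72; q' = -129 + 4·106 = 295.
ΔCS = ½(227 + 295)(89 − 72) = 4437; ΔPS = ½(227 + 295)(106 − 89) = 4437.
Government spending = 34 × 295 = 10030.
Net change = 4437 + 4437 − 10030 = -1156. The loss equals the DWL triangle ½·34·68.

Net change in total surplus = -€1156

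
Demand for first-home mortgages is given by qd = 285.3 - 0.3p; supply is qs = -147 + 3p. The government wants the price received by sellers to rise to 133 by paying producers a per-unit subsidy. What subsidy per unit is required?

Required subsidy s = 22 per unit

At a seller price of 133, quantity supplied is -147 + 3·133 = 252.
Buyers absorb 252 only when they pay pb with 285.3 − 0.3·pb = 252, i.e. pb = 111.
s = ps − pb = 133 − 111 = 22.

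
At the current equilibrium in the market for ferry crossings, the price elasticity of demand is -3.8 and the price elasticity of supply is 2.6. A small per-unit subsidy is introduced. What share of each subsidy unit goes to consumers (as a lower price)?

Consumer share = 0.40625

For a small subsidy around the equilibrium, the benefit split depends on the relative slopes, which at a point are proportional to the elasticities.
Buyer share = εs/(εs + |εd|) = 2.6/(2.6 + 3.8) = 0.40625; seller share = |εd|/(εs + |εd|) = 0.59375.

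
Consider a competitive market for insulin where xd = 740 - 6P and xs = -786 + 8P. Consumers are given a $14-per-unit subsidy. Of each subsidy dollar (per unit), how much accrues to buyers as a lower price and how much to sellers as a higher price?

Buyers gain $8 per unit; sellers gain $6 per unit

Pre-subsidy: 740 - 6P = -786 + 8P gives P* = 109, x* = 86.
With the rebate, buyers effectively pay Pb = Ps − 14, where Ps is the price sellers receive.
Demand in terms of Ps becomes xd = 740 − 6(Ps − 14) = 824 - 6Ps. Setting this equal to supply: 824 - 6Ps = -786 + 8Ps, so Ps = 115.
Buyers pay Pb = 115 − 14 = 101; x' = -786 + 8·115 = 134.
Buyers' price falls by P* − Pb = 109 − 101 = 8; sellers' price rises by Ps − P* = 115 − 109 = 6.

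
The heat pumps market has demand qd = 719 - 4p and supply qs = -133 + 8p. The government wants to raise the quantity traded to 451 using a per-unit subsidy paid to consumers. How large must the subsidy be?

At q = 451, invert demand for the buyer price: pb = (719 − 451)/4 = 67; invert supply for the seller price: ps = (451 − (-133))/8 = 73.
The subsidy must fill the gap: s = ps − pb = 73 − 67 = 6.

Required subsidy s = 6 per unit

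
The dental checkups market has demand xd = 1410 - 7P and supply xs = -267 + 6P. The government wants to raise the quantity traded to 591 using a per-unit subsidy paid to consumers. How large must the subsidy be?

Required subsidy s = 26 per unit

At x = 591, invert demand for the buyer price: Pb = (1410 − 591)/7 = 117; invert supply for the seller price: Ps = (591 − (-267))/6 = 143.
The subsidy must fill the gap: s = Ps − Pb = 143 − 117 = 26.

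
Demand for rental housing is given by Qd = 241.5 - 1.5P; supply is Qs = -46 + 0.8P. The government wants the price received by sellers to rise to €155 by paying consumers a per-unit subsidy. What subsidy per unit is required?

Required subsidy s = €46 per unit

At a seller price of 155, quantity supplied is -46 + 0.8·155 = 78.
Buyers absorb 78 only when they pay Pb with 241.5 − 1.5·Pb = 78, i.e. Pb = 109.
s = Ps − Pb = 155 − 109 = 46.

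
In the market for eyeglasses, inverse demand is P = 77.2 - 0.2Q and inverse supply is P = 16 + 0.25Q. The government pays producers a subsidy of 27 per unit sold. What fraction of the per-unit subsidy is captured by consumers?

Pre-subsidy: 77.2 - 0.2Q = 16 + 0.25Q gives Q* = 136 and P* = 50.
With the subsidy, sellers receive Ps = Pb + 27 for each unit, where Pb is the price buyers pay.
On the curves, Pb = 77.2 - 0.2Q and Ps = 16 + 0.25Q; the wedge Ps − Pb = 27 gives 16 + 0.25Q − (77.2 - 0.2Q) = 27, so Q' = 196.
Then Pb = 77.2 − 0.2·196 = 38 and Ps = 16 + 0.25·196 = 65.
Buyers' price falls by P* − Pb = 50 − 38 = 12; sellers' price rises by Ps − P* = 65 − 50 = 15.
So consumers capture 12/27 = 4/9 of each unit of subsidy.

Consumer share = 4/9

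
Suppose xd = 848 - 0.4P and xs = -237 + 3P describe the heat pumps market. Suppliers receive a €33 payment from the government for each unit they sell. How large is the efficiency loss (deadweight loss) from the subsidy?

Deadweight loss = 3267/17

Pre-subsidy: 848 - 0.4P = -237 + 3P gives P* = 5425/17, x* = 12246/17.
With the subsidy, sellers receive Ps = Pb + 33 for each unit, where Pb is the price buyers pay.
Supply in terms of Pb becomes xs = -237 + 3(Pb + 33) = -138 + 3Pb. Setting this equal to demand: 848 - 0.4Pb = -138 + 3Pb, so Pb = 290.
Sellers receive Ps = 290 + 33 = 323; x' = 848 − 0.4·290 = 732.
The subsidy expands output by 732 − 12246/17 = 198/17 past the efficient level; on those units the gap between marginal cost and willingness to pay runs from 0 up to 33.
DWL = ½ × 33 × 198/17 = 3267/17.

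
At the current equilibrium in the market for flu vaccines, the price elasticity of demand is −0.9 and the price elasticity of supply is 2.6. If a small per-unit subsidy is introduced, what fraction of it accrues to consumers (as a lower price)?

Consumer share = 26/35

For a small subsidy around the equilibrium, the benefit split depends on the relative slopes, which at a point are proportional to the elasticities.
Buyer share = εs/(εs + |εd|) = 2.6/(2.6 + 0.9) = 26/35; seller share = |εd|/(εs + |εd|) = 9/35.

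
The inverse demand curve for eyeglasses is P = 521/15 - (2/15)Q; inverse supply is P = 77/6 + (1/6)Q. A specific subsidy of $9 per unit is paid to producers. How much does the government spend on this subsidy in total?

Government cost = $927

Pre-subsidy: 521/15 - (2/15)Q = 77/6 + (1/6)Q gives Q* = 73 and P* = 25.
With the subsidy, sellers receive Ps = Pb + 9 for each unit, where Pb is the price buyers pay.
On the curves, Pb = 521/15 - (2/15)Q and Ps = 77/6 + (1/6)Q; the wedge Ps − Pb = 9 gives 77/6 + (1/6)Q − (521/15 - (2/15)Q) = 9, so Q' = 103.
Then Pb = 521/15 − (2/15)·103 = 21 and Ps = 77/6 + (1/6)·103 = 30.
Government outlay = subsidy × quantity = 9 × 103 = 927.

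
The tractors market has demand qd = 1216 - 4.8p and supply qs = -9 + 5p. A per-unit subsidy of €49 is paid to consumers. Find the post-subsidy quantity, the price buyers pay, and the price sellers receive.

q' = 736; buyers pay €100; sellers receive €149

Pre-subsidy: 1216 - 4.8p = -9 + 5p gives p* = 125, q* = 616.
With the rebate, buyers effectively pay pb = ps − 49, where ps is the price sellers receive.
Demand in terms of ps becomes qd = 1216 − 4.8(ps − 49) = 1451.2 - 4.8ps. Setting this equal to supply: 1451.2 - 4.8ps = -9 + 5ps, so ps = 149.
Buyers pay pb = 149 − 49 = 100; q' = -9 + 5·149 = 736.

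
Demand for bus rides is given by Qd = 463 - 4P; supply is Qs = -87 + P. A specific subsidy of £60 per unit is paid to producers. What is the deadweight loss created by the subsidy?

Pre-subsidy: 463 - 4P = -87 + P gives P* = 110, Q* = 23.
With the subsidy, sellers receive Ps = Pb + 60 for each unit, where Pb is the price buyers pay.
Supply in terms of Pb becomes Qs = -87 + 1(Pb + 60) = -27 + Pb. Setting this equal to demand: 463 - 4Pb = -27 + Pb, so Pb = 98.
Sellers receive Ps = 98 + 60 = 158; Q' = 463 − 4·98 = 71.
The subsidy expands output by 71 − 23 = 48 past the efficient level; on those units the gap between marginal cost and willingness to pay runs from 0 up to 60.
DWL = ½ × 60 × 48 = 1440.

Deadweight loss = £1440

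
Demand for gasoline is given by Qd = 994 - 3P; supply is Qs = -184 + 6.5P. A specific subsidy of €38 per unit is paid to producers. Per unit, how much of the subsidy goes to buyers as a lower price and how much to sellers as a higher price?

Pre-subsidy: 994 - 3P = -184 + 6.5P gives P* = 124, Q* = 622.
With the subsidy, sellers receive Ps = Pb + 38 for each unit, where Pb is the price buyers pay.
Supply in terms of Pb becomes Qs = -184 + 6.5(Pb + 38) = 63 + 6.5Pb. Setting this equal to demand: 994 - 3Pb = 63 + 6.5Pb, so Pb = 98.
Sellers receive Ps = 98 + 38 = 136; Q' = 994 − 3·98 = 700.
Buyers' price falls by P* − Pb = 124 − 98 = 26; sellers' price rises by Ps − P* = 136 − 124 = 12.

Buyers gain €26 per unit; sellers gain €12 per unit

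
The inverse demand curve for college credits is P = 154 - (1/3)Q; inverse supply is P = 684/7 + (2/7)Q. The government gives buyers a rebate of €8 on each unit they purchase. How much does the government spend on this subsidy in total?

Pre-subsidy: 154 - (1/3)Q = 684/7 + (2/7)Q gives Q* = 1182/13 and P* = 1608/13.
With the rebate, buyers effectively pay Pb = Ps − 8, where Ps is the price sellers receive.
On the curves, Pb = 154 - (1/3)Q and Ps = 684/7 + (2/7)Q; the wedge Ps − Pb = 8 gives 684/7 + (2/7)Q − (154 - (1/3)Q) = 8, so Q' = 1350/13.
Then Pb = 154 − (1/3)·(1350/13) = 1552/13 and Ps = 684/7 + (2/7)·(1350/13) = 1656/13.
Government outlay = subsidy × quantity = 8 × 1350/13 = 10800/13.

Government cost = 10800/13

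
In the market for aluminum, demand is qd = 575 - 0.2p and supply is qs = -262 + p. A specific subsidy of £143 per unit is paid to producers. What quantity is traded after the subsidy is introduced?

Pre-subsidy: 575 - 0.2p = -262 + p gives p* = 697.5, q* = 435.5.
With the subsidy, sellers receive ps = pb + 143 for each unit, where pb is the price buyers pay.
Supply in terms of pb becomes qs = -262 + 1(pb + 143) = -119 + pb. Setting this equal to demand: 575 - 0.2pb = -119 + pb, so pb = 1735/3.
Sellers receive ps = 1735/3 + 143 = 2164/3; q' = 575 − 0.2·(1735/3) = 1378/3.

q' = 1378/3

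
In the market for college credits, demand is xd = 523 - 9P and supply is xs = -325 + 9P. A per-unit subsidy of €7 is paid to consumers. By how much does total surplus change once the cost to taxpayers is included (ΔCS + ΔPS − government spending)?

Pre-subsidy: 523 - 9P = -325 + 9P gives P* = 424/9, x* = 99.
With the rebate, buyers effectively pay Pb = Ps − 7, where Ps is the price sellers receive.
Demand in terms of Ps becomes xd = 523 − 9(Ps − 7) = 586 - 9Ps. Setting this equal to supply: 586 - 9Ps = -325 + 9Ps, so Ps = 911/18.
Buyers pay Pb = 911/18 − 7 = 785/18; x' = -325 + 9·(911/18) = 130.5.
ΔCS = ½(99 + 130.5)(424/9 − 785/18) = 401.625; ΔPS = ½(99 + 130.5)(911/18 − 424/9) = 401.625.
Government spending = 7 × 130.5 = 913.5.
Net change = 401.625 + 401.625 − 913.5 = -110.25. The loss equals the DWL triangle ½·7·31.5.

Net change in total surplus = -€110.25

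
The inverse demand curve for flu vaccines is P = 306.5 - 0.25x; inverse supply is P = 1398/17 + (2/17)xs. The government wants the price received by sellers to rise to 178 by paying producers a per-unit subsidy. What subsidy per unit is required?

Required subsidy s = 75 per unit

At a seller price of 178, quantity supplied is -699 + 8.5·178 = 814.
Buyers absorb 814 only when they pay Pb = 306.5 − 0.25·814 = 103.
s = Ps − Pb = 178 − 103 = 75.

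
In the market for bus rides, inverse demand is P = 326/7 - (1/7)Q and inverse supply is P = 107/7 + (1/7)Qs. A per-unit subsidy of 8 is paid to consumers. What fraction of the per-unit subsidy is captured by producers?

Producer share = 0.5

Pre-subsidy: 326/7 - (1/7)Q = 107/7 + (1/7)Q gives Q* = 109.5 and P* = 433/14.
With the rebate, buyers effectively pay Pb = Ps − 8, where Ps is the price sellers receive.
On the curves, Pb = 326/7 - (1/7)Q and Ps = 107/7 + (1/7)Q; the wedge Ps − Pb = 8 gives 107/7 + (1/7)Q − (326/7 - (1/7)Q) = 8, so Q' = 137.5.
Then Pb = 326/7 − (1/7)·137.5 = 377/14 and Ps = 107/7 + (1/7)·137.5 = 489/14.
Buyers' price falls by P* − Pb = 433/14 − 377/14 = 4; sellers' price rises by Ps − P* = 489/14 − 433/14 = 4.
So producers capture 4/8 = 0.5 of each unit of subsidy.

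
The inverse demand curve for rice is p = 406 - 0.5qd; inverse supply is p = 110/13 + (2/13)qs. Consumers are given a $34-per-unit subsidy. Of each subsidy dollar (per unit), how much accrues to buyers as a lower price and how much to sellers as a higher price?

Buyers gain $26 per unit; sellers gain $8 per unit

Pre-subsidy: 406 - 0.5q = 110/13 + (2/13)q gives q* = 608 and p* = 102.
With the rebate, buyers effectively pay pb = ps − 34, where ps is the price sellers receive.
On the curves, pb = 406 - 0.5q and ps = 110/13 + (2/13)q; the wedge ps − pb = 34 gives 110/13 + (2/13)q − (406 - 0.5q) = 34, so q' = 660.
Then pb = 406 − 0.5·660 = 76 and ps = 110/13 + (2/13)·660 = 110.
Buyers' price falls by p* − pb = 102 − 76 = 26; sellers' price rises by ps − p* = 110 − 102 = 8.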